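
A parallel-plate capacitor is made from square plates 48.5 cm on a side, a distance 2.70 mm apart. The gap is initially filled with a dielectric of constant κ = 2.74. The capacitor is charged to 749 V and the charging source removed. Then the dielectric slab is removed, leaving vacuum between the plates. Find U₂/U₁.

Isolated ⇒ Q is held fixed.
C₂ = 0.365 C₁ and U = Q²/(2C), so U₂/U₁ = C₁/C₂ = 2.74.

2.74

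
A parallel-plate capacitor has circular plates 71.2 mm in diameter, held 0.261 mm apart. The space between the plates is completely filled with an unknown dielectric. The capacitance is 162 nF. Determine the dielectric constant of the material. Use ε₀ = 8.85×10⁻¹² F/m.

A = π(71.2/2 mm)² = 3.98×10⁻³ m².
κ = Cd/(ε₀A) = 1.62×10⁻⁷ × 2.61×10⁻⁴ / (8.85×10⁻¹² × 3.98×10⁻³) = 1200.

κ ≈ 1200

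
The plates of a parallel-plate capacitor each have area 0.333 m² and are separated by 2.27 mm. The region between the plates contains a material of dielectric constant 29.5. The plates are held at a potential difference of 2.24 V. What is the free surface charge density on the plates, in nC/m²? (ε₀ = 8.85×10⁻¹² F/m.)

σ ≈ 258 nC/m²

C = κε₀A/d = 29.5 × 8.85×10⁻¹² × 0.333 / 2.27×10⁻³ = 3.83×10⁻⁸ F.
σ = Q/A = CV/A = 3.83×10⁻⁸ × 2.24 / 0.333 = 2.58×10⁻⁷ C/m².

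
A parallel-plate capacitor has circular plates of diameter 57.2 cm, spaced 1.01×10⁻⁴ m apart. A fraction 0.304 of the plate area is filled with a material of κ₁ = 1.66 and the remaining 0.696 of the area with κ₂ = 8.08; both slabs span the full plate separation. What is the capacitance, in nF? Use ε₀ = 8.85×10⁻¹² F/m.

A = π(57.2/2 cm)² = 0.257 m².
Side-by-side slabs ⇒ two capacitors in parallel, each spanning the full gap.
C₁ = κ₁ε₀A₁/d = 1.66 × 8.85×10⁻¹² × 7.81×10⁻² / 1.01×10⁻⁴ = 1.14×10⁻⁸ F.
C₂ = κ₂ε₀A₂/d = 8.08 × 8.85×10⁻¹² × 0.179 / 1.01×10⁻⁴ = 1.27×10⁻⁷ F.
C = C₁ + C₂ = 1.38×10⁻⁷ F.

138 nF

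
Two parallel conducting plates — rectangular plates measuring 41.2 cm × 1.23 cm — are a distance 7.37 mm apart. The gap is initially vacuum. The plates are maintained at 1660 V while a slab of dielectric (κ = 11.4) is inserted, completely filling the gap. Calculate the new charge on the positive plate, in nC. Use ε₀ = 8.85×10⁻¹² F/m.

A = 41.2 × 1.23 cm² = 5.07×10⁻³ m².
Initially C₁ = ε₀A/d = 8.85×10⁻¹² × 5.07×10⁻³ / 7.37×10⁻³ = 6.09×10⁻¹² F.
Q₁ = 1.01×10⁻⁸ C.
Battery connected ⇒ V is held fixed. C₂ = 11.4 C₁ and Q = CV, so Q₂/Q₁ = C₂/C₁ = 11.4.
Q₂ = 11.4 × 1.01×10⁻⁸ = 1.15×10⁻⁷ C.

115 nC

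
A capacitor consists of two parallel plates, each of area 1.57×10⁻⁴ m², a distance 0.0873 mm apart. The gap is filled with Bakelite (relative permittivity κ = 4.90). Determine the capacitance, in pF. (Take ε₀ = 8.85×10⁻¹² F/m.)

C ≈ 78.0 pF

C = κε₀A/d = 4.90 × 8.85×10⁻¹² × 1.57×10⁻⁴ / 8.73×10⁻⁵ = 7.80×10⁻¹¹ F.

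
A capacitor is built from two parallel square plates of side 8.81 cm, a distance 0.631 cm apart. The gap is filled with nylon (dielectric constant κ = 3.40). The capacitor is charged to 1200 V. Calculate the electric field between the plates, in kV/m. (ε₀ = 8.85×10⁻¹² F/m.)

E = V/d = 1200 / 6.31×10⁻³ = 1.90×10⁵ V/m.

E ≈ 190 kV/m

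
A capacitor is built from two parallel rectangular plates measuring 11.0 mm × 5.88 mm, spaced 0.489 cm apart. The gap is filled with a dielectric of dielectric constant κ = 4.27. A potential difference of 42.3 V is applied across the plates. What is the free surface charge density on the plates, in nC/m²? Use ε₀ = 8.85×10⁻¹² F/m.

σ ≈ 327 nC/m²

A = 11.0 × 5.88 mm² = 6.47×10⁻⁵ m².
C = κε₀A/d = 4.27 × 8.85×10⁻¹² × 6.47×10⁻⁵ / 4.89×10⁻³ = 5.00×10⁻¹³ F.
σ = Q/A = CV/A = 5.00×10⁻¹³ × 42.3 / 6.47×10⁻⁵ = 3.27×10⁻⁷ C/m².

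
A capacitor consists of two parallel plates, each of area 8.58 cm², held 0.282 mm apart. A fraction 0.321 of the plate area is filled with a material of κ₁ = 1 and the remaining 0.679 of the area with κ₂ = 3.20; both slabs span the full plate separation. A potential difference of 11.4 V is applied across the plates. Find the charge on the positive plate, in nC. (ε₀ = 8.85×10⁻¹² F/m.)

A = 8.58 cm² = 8.58×10⁻⁴ m².
Side-by-side slabs ⇒ two capacitors in parallel, each spanning the full gap.
C₁ = κ₁ε₀A₁/d = 1.00 × 8.85×10⁻¹² × 2.75×10⁻⁴ / 2.82×10⁻⁴ = 8.64×10⁻¹² F.
C₂ = κ₂ε₀A₂/d = 3.20 × 8.85×10⁻¹² × 5.83×10⁻⁴ / 2.82×10⁻⁴ = 5.85×10⁻¹¹ F.
C = C₁ + C₂ = 6.71×10⁻¹¹ F.
Q = CV = 6.71×10⁻¹¹ × 11.4 = 7.66×10⁻¹⁰ C.

0.766 nC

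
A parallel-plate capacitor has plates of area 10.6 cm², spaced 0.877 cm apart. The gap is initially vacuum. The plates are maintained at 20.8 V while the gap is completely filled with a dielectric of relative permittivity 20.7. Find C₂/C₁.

C₂/C₁ ≈ 20.7

C = κε₀A/d scales with κ, so C₂/C₁ = κ = 20.7.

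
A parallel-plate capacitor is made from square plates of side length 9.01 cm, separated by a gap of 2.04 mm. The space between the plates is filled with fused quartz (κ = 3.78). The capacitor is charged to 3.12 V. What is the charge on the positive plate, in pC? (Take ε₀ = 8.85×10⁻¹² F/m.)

A = (9.01 cm)² = 8.12×10⁻³ m².
C = κε₀A/d = 3.78 × 8.85×10⁻¹² × 8.12×10⁻³ / 2.04×10⁻³ = 1.33×10⁻¹⁰ F.
Q = CV = 1.33×10⁻¹⁰ × 3.12 = 4.15×10⁻¹⁰ C.

415 pC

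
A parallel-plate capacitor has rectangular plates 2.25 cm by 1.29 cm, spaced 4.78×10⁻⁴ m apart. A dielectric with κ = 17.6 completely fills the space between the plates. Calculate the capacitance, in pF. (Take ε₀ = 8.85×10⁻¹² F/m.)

94.6 pF

A = 2.25 × 1.29 cm² = 2.90×10⁻⁴ m².
C = κε₀A/d = 17.6 × 8.85×10⁻¹² × 2.90×10⁻⁴ / 4.78×10⁻⁴ = 9.46×10⁻¹¹ F.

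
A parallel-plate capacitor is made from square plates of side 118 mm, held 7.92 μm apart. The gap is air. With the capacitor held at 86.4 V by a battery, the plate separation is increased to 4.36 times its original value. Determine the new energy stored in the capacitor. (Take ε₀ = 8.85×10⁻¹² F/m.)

13.3 μJ

A = (118 mm)² = 1.39×10⁻² m².
Initially C₁ = ε₀A/d = 8.85×10⁻¹² × 1.39×10⁻² / 7.92×10⁻⁶ = 1.56×10⁻⁸ F.
U₁ = 5.81×10⁻⁵ J.
Battery connected ⇒ V is held fixed. C₂ = 0.229 C₁ and U = ½CV², so U₂/U₁ = C₂/C₁ = 0.229.
U₂ = 0.229 × 5.81×10⁻⁵ = 1.33×10⁻⁵ J.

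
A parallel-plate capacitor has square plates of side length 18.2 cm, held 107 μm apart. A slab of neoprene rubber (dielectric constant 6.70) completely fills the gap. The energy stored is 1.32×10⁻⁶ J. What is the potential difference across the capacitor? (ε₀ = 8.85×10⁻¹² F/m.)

A = (18.2 cm)² = 3.31×10⁻² m².
C = κε₀A/d = 6.70 × 8.85×10⁻¹² × 3.31×10⁻² / 1.07×10⁻⁴ = 1.84×10⁻⁸ F.
V = √(2U/C) = √(2 × 1.32×10⁻⁶ / 1.84×10⁻⁸) = 12.0 V.

12.0 V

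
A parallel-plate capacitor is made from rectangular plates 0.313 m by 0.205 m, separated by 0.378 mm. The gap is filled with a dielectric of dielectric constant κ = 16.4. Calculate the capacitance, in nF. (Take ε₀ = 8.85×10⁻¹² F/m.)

A = 0.313 × 0.205 m² = 6.42×10⁻² m².
C = κε₀A/d = 16.4 × 8.85×10⁻¹² × 6.42×10⁻² / 3.78×10⁻⁴ = 2.46×10⁻⁸ F.

C ≈ 24.6 nF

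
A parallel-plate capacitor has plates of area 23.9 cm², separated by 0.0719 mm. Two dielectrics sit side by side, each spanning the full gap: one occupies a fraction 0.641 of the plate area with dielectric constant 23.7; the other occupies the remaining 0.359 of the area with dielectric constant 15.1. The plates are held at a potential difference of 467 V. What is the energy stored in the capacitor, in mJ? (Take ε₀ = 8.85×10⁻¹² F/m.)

A = 23.9 cm² = 2.39×10⁻³ m².
Side-by-side slabs ⇒ two capacitors in parallel, each spanning the full gap.
C₁ = κ₁ε₀A₁/d = 23.7 × 8.85×10⁻¹² × 1.53×10⁻³ / 7.19×10⁻⁵ = 4.47×10⁻⁹ F.
C₂ = κ₂ε₀A₂/d = 15.1 × 8.85×10⁻¹² × 8.58×10⁻⁴ / 7.19×10⁻⁵ = 1.59×10⁻⁹ F.
C = C₁ + C₂ = 6.06×10⁻⁹ F.
U = ½CV² = ½ × 6.06×10⁻⁹ × (467)² = 6.61×10⁻⁴ J.

U ≈ 0.661 mJ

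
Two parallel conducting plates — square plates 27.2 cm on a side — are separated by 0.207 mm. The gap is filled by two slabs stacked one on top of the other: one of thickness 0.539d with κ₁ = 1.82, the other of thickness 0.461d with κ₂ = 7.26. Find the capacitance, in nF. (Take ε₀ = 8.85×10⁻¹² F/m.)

C ≈ 8.79 nF

A = (27.2 cm)² = 7.40×10⁻² m².
Stacked slabs ⇒ two capacitors in series, each with the full plate area.
C₁ = κ₁ε₀A/d₁ = 1.82 × 8.85×10⁻¹² × 7.40×10⁻² / 1.12×10⁻⁴ = 1.07×10⁻⁸ F.
C₂ = κ₂ε₀A/d₂ = 7.26 × 8.85×10⁻¹² × 7.40×10⁻² / 9.54×10⁻⁵ = 4.98×10⁻⁸ F.
C = (1/C₁ + 1/C₂)⁻¹ = 8.79×10⁻⁹ F.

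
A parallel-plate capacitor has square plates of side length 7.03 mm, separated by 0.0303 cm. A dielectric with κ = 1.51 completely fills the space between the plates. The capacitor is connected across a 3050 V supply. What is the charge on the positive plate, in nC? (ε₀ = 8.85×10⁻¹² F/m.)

A = (7.03 mm)² = 4.94×10⁻⁵ m².
C = κε₀A/d = 1.51 × 8.85×10⁻¹² × 4.94×10⁻⁵ / 3.03×10⁻⁴ = 2.18×10⁻¹² F.
Q = CV = 2.18×10⁻¹² × 3050 = 6.65×10⁻⁹ C.

Q ≈ 6.65 nC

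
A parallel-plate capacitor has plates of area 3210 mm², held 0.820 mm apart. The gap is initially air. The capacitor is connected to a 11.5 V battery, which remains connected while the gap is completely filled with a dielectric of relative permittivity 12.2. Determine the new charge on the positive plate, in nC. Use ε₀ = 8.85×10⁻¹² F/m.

A = 3210 mm² = 3.21×10⁻³ m².
Initially C₁ = ε₀A/d = 8.85×10⁻¹² × 3.21×10⁻³ / 8.20×10⁻⁴ = 3.46×10⁻¹¹ F.
Q₁ = 3.98×10⁻¹⁰ C.
Battery connected ⇒ V is held fixed. C₂ = 12.2 C₁ and Q = CV, so Q₂/Q₁ = C₂/C₁ = 12.2.
Q₂ = 12.2 × 3.98×10⁻¹⁰ = 4.86×10⁻⁹ C.

4.86 nC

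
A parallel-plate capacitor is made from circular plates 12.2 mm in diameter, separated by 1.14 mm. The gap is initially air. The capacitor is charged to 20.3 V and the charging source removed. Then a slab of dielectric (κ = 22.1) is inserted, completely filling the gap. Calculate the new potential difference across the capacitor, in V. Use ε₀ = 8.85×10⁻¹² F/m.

A = π(12.2/2 mm)² = 1.17×10⁻⁴ m².
Initially C₁ = ε₀A/d = 8.85×10⁻¹² × 1.17×10⁻⁴ / 1.14×10⁻³ = 9.08×10⁻¹³ F.
V₁ = 20.3 V.
Isolated ⇒ Q is held fixed. C₂ = 22.1 C₁ and V = Q/C, so V₂/V₁ = C₁/C₂ = 0.0452.
V₂ = 0.0452 × 20.3 = 0.919 V.

V ≈ 0.919 V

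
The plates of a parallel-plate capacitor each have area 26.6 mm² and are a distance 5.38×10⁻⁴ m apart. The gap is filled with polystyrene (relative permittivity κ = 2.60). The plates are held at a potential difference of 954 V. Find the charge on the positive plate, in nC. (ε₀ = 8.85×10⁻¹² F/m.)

Q ≈ 1.09 nC

A = 26.6 mm² = 2.66×10⁻⁵ m².
C = κε₀A/d = 2.60 × 8.85×10⁻¹² × 2.66×10⁻⁵ / 5.38×10⁻⁴ = 1.14×10⁻¹² F.
Q = CV = 1.14×10⁻¹² × 954 = 1.09×10⁻⁹ C.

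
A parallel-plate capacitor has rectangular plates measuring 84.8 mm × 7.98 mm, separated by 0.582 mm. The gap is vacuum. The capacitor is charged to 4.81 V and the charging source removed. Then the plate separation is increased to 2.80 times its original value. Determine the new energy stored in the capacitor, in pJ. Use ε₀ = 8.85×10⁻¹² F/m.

333 pJ

A = 84.8 × 7.98 mm² = 6.77×10⁻⁴ m².
Initially C₁ = ε₀A/d = 8.85×10⁻¹² × 6.77×10⁻⁴ / 5.82×10⁻⁴ = 1.03×10⁻¹¹ F.
U₁ = 1.19×10⁻¹⁰ J.
Isolated ⇒ Q is held fixed. C₂ = 0.357 C₁ and U = Q²/(2C), so U₂/U₁ = C₁/C₂ = 2.80.
U₂ = 2.80 × 1.19×10⁻¹⁰ = 3.33×10⁻¹⁰ J.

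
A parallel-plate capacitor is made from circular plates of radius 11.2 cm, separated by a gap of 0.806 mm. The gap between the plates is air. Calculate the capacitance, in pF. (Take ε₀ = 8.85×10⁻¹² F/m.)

433 pF

A = π(11.2 cm)² = 3.94×10⁻² m².
C = ε₀A/d = 8.85×10⁻¹² × 3.94×10⁻² / 8.06×10⁻⁴ = 4.33×10⁻¹⁰ F.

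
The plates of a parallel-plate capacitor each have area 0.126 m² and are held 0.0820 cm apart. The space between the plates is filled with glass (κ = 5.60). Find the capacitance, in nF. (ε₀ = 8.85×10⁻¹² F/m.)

C ≈ 7.62 nF

C = κε₀A/d = 5.60 × 8.85×10⁻¹² × 0.126 / 8.20×10⁻⁴ = 7.62×10⁻⁹ F.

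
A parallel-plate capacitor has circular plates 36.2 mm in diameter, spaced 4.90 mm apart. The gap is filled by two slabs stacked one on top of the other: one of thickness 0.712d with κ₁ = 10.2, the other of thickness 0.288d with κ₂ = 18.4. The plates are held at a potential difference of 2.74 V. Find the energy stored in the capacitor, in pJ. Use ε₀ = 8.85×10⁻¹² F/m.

81.7 pJ

A = π(36.2/2 mm)² = 1.03×10⁻³ m².
Stacked slabs ⇒ two capacitors in series, each with the full plate area.
C₁ = κ₁ε₀A/d₁ = 10.2 × 8.85×10⁻¹² × 1.03×10⁻³ / 3.49×10⁻³ = 2.66×10⁻¹¹ F.
C₂ = κ₂ε₀A/d₂ = 18.4 × 8.85×10⁻¹² × 1.03×10⁻³ / 1.41×10⁻³ = 1.19×10⁻¹⁰ F.
C = (1/C₁ + 1/C₂)⁻¹ = 2.18×10⁻¹¹ F.
U = ½CV² = ½ × 2.18×10⁻¹¹ × (2.74)² = 8.17×10⁻¹¹ J.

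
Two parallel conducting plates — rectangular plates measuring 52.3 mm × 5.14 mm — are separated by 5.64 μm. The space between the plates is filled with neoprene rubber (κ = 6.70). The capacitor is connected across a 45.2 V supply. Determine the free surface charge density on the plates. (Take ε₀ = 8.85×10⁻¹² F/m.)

A = 52.3 × 5.14 mm² = 2.69×10⁻⁴ m².
C = κε₀A/d = 6.70 × 8.85×10⁻¹² × 2.69×10⁻⁴ / 5.64×10⁻⁶ = 2.83×10⁻⁹ F.
σ = Q/A = CV/A = 2.83×10⁻⁹ × 45.2 / 2.69×10⁻⁴ = 4.75×10⁻⁴ C/m².

σ ≈ 47.5 nC/cm²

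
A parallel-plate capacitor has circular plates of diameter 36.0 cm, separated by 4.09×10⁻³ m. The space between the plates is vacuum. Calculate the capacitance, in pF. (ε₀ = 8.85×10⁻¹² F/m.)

C ≈ 220 pF

A = π(36.0/2 cm)² = 0.102 m².
C = ε₀A/d = 8.85×10⁻¹² × 0.102 / 4.09×10⁻³ = 2.20×10⁻¹⁰ F.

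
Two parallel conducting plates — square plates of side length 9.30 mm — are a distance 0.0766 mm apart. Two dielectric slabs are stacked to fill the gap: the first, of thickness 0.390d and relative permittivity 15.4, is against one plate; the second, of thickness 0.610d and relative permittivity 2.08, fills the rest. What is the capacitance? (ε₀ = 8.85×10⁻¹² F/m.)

C ≈ 31.4 pF

A = (9.30 mm)² = 8.65×10⁻⁵ m².
Stacked slabs ⇒ two capacitors in series, each with the full plate area.
C₁ = κ₁ε₀A/d₁ = 15.4 × 8.85×10⁻¹² × 8.65×10⁻⁵ / 2.99×10⁻⁵ = 3.95×10⁻¹⁰ F.
C₂ = κ₂ε₀A/d₂ = 2.08 × 8.85×10⁻¹² × 8.65×10⁻⁵ / 4.67×10⁻⁵ = 3.41×10⁻¹¹ F.
C = (1/C₁ + 1/C₂)⁻¹ = 3.14×10⁻¹¹ F.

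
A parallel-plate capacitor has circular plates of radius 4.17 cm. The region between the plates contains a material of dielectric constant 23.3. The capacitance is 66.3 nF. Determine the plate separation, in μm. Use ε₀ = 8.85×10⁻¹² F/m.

A = π(4.17 cm)² = 5.46×10⁻³ m².
d = κε₀A/C = 23.3 × 8.85×10⁻¹² × 5.46×10⁻³ / 6.63×10⁻⁸ = 1.70×10⁻⁵ m.

d ≈ 17.0 μm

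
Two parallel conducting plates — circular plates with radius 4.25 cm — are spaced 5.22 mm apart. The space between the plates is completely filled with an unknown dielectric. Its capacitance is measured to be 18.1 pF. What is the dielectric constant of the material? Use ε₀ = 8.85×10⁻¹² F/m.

κ ≈ 1.88

A = π(4.25 cm)² = 5.67×10⁻³ m².
κ = Cd/(ε₀A) = 1.81×10⁻¹¹ × 5.22×10⁻³ / (8.85×10⁻¹² × 5.67×10⁻³) = 1.88.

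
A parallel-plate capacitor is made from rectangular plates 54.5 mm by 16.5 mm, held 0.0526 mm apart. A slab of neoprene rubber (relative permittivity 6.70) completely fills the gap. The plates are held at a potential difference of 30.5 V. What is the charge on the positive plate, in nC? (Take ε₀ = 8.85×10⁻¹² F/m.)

A = 54.5 × 16.5 mm² = 8.99×10⁻⁴ m².
C = κε₀A/d = 6.70 × 8.85×10⁻¹² × 8.99×10⁻⁴ / 5.26×10⁻⁵ = 1.01×10⁻⁹ F.
Q = CV = 1.01×10⁻⁹ × 30.5 = 3.09×10⁻⁸ C.

Q ≈ 30.9 nC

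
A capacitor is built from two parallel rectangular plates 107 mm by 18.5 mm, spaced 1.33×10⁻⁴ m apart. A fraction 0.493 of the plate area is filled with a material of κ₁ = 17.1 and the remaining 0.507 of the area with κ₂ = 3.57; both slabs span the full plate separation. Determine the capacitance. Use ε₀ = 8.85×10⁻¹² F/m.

A = 107 × 18.5 mm² = 1.98×10⁻³ m².
Side-by-side slabs ⇒ two capacitors in parallel, each spanning the full gap.
C₁ = κ₁ε₀A₁/d = 17.1 × 8.85×10⁻¹² × 9.76×10⁻⁴ / 1.33×10⁻⁴ = 1.11×10⁻⁹ F.
C₂ = κ₂ε₀A₂/d = 3.57 × 8.85×10⁻¹² × 1.00×10⁻³ / 1.33×10⁻⁴ = 2.38×10⁻¹⁰ F.
C = C₁ + C₂ = 1.35×10⁻⁹ F.

C ≈ 1.35 nF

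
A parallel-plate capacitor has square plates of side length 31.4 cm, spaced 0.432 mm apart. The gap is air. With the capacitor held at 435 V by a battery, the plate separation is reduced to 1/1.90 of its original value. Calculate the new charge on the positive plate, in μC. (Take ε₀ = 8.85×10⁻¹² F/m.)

Q ≈ 1.67 μC

A = (31.4 cm)² = 9.86×10⁻² m².
Initially C₁ = ε₀A/d = 8.85×10⁻¹² × 9.86×10⁻² / 4.32×10⁻⁴ = 2.02×10⁻⁹ F.
Q₁ = 8.79×10⁻⁷ C.
Battery connected ⇒ V is held fixed. C₂ = 1.90 C₁ and Q = CV, so Q₂/Q₁ = C₂/C₁ = 1.90.
Q₂ = 1.90 × 8.79×10⁻⁷ = 1.67×10⁻⁶ C.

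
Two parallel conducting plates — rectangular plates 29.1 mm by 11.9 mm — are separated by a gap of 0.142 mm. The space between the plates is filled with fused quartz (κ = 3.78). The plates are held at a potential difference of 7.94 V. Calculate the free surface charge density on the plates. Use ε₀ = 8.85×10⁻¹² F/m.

σ ≈ 1.87 μC/m²

A = 29.1 × 11.9 mm² = 3.46×10⁻⁴ m².
C = κε₀A/d = 3.78 × 8.85×10⁻¹² × 3.46×10⁻⁴ / 1.42×10⁻⁴ = 8.16×10⁻¹¹ F.
σ = Q/A = CV/A = 8.16×10⁻¹¹ × 7.94 / 3.46×10⁻⁴ = 1.87×10⁻⁶ C/m².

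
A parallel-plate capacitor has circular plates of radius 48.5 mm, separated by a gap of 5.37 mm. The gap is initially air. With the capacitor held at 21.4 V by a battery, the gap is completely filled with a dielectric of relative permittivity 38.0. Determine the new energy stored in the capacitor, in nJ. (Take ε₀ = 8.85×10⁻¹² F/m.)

U ≈ 106 nJ

A = π(48.5 mm)² = 7.39×10⁻³ m².
Initially C₁ = ε₀A/d = 8.85×10⁻¹² × 7.39×10⁻³ / 5.37×10⁻³ = 1.22×10⁻¹¹ F.
U₁ = 2.79×10⁻⁹ J.
Battery connected ⇒ V is held fixed. C₂ = 38.0 C₁ and U = ½CV², so U₂/U₁ = C₂/C₁ = 38.0.
U₂ = 38.0 × 2.79×10⁻⁹ = 1.06×10⁻⁷ J.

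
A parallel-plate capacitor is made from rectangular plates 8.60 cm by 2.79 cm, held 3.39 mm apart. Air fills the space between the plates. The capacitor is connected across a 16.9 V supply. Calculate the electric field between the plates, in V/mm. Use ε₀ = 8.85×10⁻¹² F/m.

E ≈ 4.99 V/mm

E = V/d = 16.9 / 3.39×10⁻³ = 4.99×10³ V/m.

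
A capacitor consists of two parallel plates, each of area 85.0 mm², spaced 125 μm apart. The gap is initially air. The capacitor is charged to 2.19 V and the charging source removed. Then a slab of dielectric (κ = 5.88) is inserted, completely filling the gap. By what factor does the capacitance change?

C = κε₀A/d scales with κ, so C₂/C₁ = κ = 5.88.

5.88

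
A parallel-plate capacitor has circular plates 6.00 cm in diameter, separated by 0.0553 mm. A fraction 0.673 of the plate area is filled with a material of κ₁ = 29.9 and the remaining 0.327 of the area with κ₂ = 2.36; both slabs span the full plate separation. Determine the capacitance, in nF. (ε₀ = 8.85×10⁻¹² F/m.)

A = π(6.00/2 cm)² = 2.83×10⁻³ m².
Side-by-side slabs ⇒ two capacitors in parallel, each spanning the full gap.
C₁ = κ₁ε₀A₁/d = 29.9 × 8.85×10⁻¹² × 1.90×10⁻³ / 5.53×10⁻⁵ = 9.11×10⁻⁹ F.
C₂ = κ₂ε₀A₂/d = 2.36 × 8.85×10⁻¹² × 9.25×10⁻⁴ / 5.53×10⁻⁵ = 3.49×10⁻¹⁰ F.
C = C₁ + C₂ = 9.45×10⁻⁹ F.

9.45 nF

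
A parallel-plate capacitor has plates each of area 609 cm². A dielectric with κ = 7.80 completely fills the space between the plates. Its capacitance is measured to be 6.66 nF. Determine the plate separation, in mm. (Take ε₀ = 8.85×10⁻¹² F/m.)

A = 609 cm² = 6.09×10⁻² m².
d = κε₀A/C = 7.80 × 8.85×10⁻¹² × 6.09×10⁻² / 6.66×10⁻⁹ = 6.31×10⁻⁴ m.

d ≈ 0.631 mm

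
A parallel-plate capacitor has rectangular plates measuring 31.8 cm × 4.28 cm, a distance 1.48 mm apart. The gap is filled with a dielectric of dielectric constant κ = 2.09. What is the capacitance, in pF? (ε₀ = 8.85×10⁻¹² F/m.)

C ≈ 170 pF

A = 31.8 × 4.28 cm² = 1.36×10⁻² m².
C = κε₀A/d = 2.09 × 8.85×10⁻¹² × 1.36×10⁻² / 1.48×10⁻³ = 1.70×10⁻¹⁰ F.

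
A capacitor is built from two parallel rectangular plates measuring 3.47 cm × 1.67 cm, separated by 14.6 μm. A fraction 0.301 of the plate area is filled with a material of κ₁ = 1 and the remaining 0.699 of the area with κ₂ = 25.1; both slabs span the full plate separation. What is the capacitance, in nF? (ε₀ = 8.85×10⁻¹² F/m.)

C ≈ 6.27 nF

A = 3.47 × 1.67 cm² = 5.79×10⁻⁴ m².
Side-by-side slabs ⇒ two capacitors in parallel, each spanning the full gap.
C₁ = κ₁ε₀A₁/d = 1.00 × 8.85×10⁻¹² × 1.74×10⁻⁴ / 1.46×10⁻⁵ = 1.06×10⁻¹⁰ F.
C₂ = κ₂ε₀A₂/d = 25.1 × 8.85×10⁻¹² × 4.05×10⁻⁴ / 1.46×10⁻⁵ = 6.16×10⁻⁹ F.
C = C₁ + C₂ = 6.27×10⁻⁹ F.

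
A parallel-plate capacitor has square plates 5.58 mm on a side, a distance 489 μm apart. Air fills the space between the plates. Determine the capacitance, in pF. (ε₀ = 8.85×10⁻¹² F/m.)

C ≈ 0.564 pF

A = (5.58 mm)² = 3.11×10⁻⁵ m².
C = ε₀A/d = 8.85×10⁻¹² × 3.11×10⁻⁵ / 4.89×10⁻⁴ = 5.64×10⁻¹³ F.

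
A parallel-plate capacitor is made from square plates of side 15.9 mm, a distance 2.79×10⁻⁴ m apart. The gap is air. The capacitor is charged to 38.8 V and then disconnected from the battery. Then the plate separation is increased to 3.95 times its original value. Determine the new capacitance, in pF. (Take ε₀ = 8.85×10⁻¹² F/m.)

A = (15.9 mm)² = 2.53×10⁻⁴ m².
Initially C₁ = ε₀A/d = 8.85×10⁻¹² × 2.53×10⁻⁴ / 2.79×10⁻⁴ = 8.02×10⁻¹² F.
C = ε₀A/d scales as 1/d, so C₂/C₁ = d₁/d₂ = 1/3.95 = 0.253.
C₂ = 0.253 × 8.02×10⁻¹² = 2.03×10⁻¹² F.

2.03 pF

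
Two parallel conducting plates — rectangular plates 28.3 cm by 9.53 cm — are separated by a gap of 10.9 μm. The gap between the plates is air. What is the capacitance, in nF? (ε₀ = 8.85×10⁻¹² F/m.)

A = 28.3 × 9.53 cm² = 2.70×10⁻² m².
C = ε₀A/d = 8.85×10⁻¹² × 2.70×10⁻² / 1.09×10⁻⁵ = 2.19×10⁻⁸ F.

21.9 nF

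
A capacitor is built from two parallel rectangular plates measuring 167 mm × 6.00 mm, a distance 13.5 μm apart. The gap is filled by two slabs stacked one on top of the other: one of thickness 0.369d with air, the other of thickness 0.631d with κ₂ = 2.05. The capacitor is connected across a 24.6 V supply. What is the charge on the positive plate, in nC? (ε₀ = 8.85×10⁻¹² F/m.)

Q ≈ 23.9 nC

A = 167 × 6.00 mm² = 1.00×10⁻³ m².
Stacked slabs ⇒ two capacitors in series, each with the full plate area.
C₁ = κ₁ε₀A/d₁ = 1.00 × 8.85×10⁻¹² × 1.00×10⁻³ / 4.98×10⁻⁶ = 1.78×10⁻⁹ F.
C₂ = κ₂ε₀A/d₂ = 2.05 × 8.85×10⁻¹² × 1.00×10⁻³ / 8.52×10⁻⁶ = 2.13×10⁻⁹ F.
C = (1/C₁ + 1/C₂)⁻¹ = 9.71×10⁻¹⁰ F.
Q = CV = 9.71×10⁻¹⁰ × 24.6 = 2.39×10⁻⁸ C.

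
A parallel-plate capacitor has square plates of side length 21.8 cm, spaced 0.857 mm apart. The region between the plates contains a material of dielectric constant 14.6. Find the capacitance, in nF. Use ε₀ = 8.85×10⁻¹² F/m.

A = (21.8 cm)² = 4.75×10⁻² m².
C = κε₀A/d = 14.6 × 8.85×10⁻¹² × 4.75×10⁻² / 8.57×10⁻⁴ = 7.17×10⁻⁹ F.

C ≈ 7.17 nF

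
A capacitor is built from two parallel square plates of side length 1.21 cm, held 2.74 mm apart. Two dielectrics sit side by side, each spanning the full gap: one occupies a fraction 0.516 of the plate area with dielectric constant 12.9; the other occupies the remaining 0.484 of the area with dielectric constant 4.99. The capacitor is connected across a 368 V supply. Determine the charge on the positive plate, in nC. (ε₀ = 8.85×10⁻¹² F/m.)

1.58 nC

A = (1.21 cm)² = 1.46×10⁻⁴ m².
Side-by-side slabs ⇒ two capacitors in parallel, each spanning the full gap.
C₁ = κ₁ε₀A₁/d = 12.9 × 8.85×10⁻¹² × 7.55×10⁻⁵ / 2.74×10⁻³ = 3.15×10⁻¹² F.
C₂ = κ₂ε₀A₂/d = 4.99 × 8.85×10⁻¹² × 7.09×10⁻⁵ / 2.74×10⁻³ = 1.14×10⁻¹² F.
C = C₁ + C₂ = 4.29×10⁻¹² F.
Q = CV = 4.29×10⁻¹² × 368 = 1.58×10⁻⁹ C.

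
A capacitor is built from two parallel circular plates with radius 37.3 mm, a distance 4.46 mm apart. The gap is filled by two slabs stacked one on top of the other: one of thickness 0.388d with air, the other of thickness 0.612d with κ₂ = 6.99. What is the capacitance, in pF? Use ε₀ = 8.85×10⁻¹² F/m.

C ≈ 18.2 pF

A = π(37.3 mm)² = 4.37×10⁻³ m².
Stacked slabs ⇒ two capacitors in series, each with the full plate area.
C₁ = κ₁ε₀A/d₁ = 1.00 × 8.85×10⁻¹² × 4.37×10⁻³ / 1.73×10⁻³ = 2.24×10⁻¹¹ F.
C₂ = κ₂ε₀A/d₂ = 6.99 × 8.85×10⁻¹² × 4.37×10⁻³ / 2.73×10⁻³ = 9.91×10⁻¹¹ F.
C = (1/C₁ + 1/C₂)⁻¹ = 1.82×10⁻¹¹ F.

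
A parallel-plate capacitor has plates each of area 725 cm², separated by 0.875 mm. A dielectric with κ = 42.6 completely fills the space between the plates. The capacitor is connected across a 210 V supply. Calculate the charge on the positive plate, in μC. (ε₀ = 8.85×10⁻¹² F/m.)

A = 725 cm² = 7.25×10⁻² m².
C = κε₀A/d = 42.6 × 8.85×10⁻¹² × 7.25×10⁻² / 8.75×10⁻⁴ = 3.12×10⁻⁸ F.
Q = CV = 3.12×10⁻⁸ × 210 = 6.56×10⁻⁶ C.

Q ≈ 6.56 μC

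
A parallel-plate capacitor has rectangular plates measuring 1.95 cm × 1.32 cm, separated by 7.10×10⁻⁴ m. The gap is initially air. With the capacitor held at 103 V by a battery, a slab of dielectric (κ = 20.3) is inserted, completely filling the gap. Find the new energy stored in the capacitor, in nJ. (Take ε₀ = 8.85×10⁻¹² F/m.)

345 nJ

A = 1.95 × 1.32 cm² = 2.57×10⁻⁴ m².
Initially C₁ = ε₀A/d = 8.85×10⁻¹² × 2.57×10⁻⁴ / 7.10×10⁻⁴ = 3.21×10⁻¹² F.
U₁ = 1.70×10⁻⁸ J.
Battery connected ⇒ V is held fixed. C₂ = 20.3 C₁ and U = ½CV², so U₂/U₁ = C₂/C₁ = 20.3.
U₂ = 20.3 × 1.70×10⁻⁸ = 3.45×10⁻⁷ J.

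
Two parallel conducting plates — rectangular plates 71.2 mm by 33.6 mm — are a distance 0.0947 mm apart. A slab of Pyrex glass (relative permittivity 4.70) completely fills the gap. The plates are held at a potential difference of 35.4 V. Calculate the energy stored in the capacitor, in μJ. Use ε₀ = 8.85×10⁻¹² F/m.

A = 71.2 × 33.6 mm² = 2.39×10⁻³ m².
C = κε₀A/d = 4.70 × 8.85×10⁻¹² × 2.39×10⁻³ / 9.47×10⁻⁵ = 1.05×10⁻⁹ F.
U = ½CV² = ½ × 1.05×10⁻⁹ × (35.4)² = 6.58×10⁻⁷ J.

0.658 μJ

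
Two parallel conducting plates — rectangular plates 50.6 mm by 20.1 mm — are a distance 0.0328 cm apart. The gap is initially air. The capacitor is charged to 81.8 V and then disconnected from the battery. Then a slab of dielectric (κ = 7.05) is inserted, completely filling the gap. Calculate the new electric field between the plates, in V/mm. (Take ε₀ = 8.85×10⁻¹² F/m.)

A = 50.6 × 20.1 mm² = 1.02×10⁻³ m².
Initially C₁ = ε₀A/d = 8.85×10⁻¹² × 1.02×10⁻³ / 3.28×10⁻⁴ = 2.74×10⁻¹¹ F.
E₁ = 2.49×10⁵ V/m.
Isolated ⇒ Q is held fixed. V₂ = Q/C₂ = V₁/7.05; E = V/d, so E₂/E₁ = (V₂/V₁)(d₁/d₂) = 0.142.
E₂ = 0.142 × 2.49×10⁵ = 3.54×10⁴ V/m.

35.4 V/mm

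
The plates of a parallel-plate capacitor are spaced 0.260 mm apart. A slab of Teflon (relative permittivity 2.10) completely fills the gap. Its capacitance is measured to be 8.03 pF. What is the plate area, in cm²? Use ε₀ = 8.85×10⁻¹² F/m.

A = Cd/(κε₀) = 8.03×10⁻¹² × 2.60×10⁻⁴ / (2.10 × 8.85×10⁻¹²) = 1.12×10⁻⁴ m².

A ≈ 1.12 cm²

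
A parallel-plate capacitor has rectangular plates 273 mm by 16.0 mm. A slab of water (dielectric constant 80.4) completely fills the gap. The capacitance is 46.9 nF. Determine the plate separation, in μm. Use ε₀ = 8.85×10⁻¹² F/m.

A = 273 × 16.0 mm² = 4.37×10⁻³ m².
d = κε₀A/C = 80.4 × 8.85×10⁻¹² × 4.37×10⁻³ / 4.69×10⁻⁸ = 6.63×10⁻⁵ m.

66.3 μm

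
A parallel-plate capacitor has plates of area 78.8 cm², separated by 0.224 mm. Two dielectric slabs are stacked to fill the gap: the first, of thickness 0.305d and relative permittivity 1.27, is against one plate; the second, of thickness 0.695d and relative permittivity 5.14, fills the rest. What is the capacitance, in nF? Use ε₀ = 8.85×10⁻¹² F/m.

C ≈ 0.829 nF

A = 78.8 cm² = 7.88×10⁻³ m².
Stacked slabs ⇒ two capacitors in series, each with the full plate area.
C₁ = κ₁ε₀A/d₁ = 1.27 × 8.85×10⁻¹² × 7.88×10⁻³ / 6.83×10⁻⁵ = 1.30×10⁻⁹ F.
C₂ = κ₂ε₀A/d₂ = 5.14 × 8.85×10⁻¹² × 7.88×10⁻³ / 1.56×10⁻⁴ = 2.30×10⁻⁹ F.
C = (1/C₁ + 1/C₂)⁻¹ = 8.29×10⁻¹⁰ F.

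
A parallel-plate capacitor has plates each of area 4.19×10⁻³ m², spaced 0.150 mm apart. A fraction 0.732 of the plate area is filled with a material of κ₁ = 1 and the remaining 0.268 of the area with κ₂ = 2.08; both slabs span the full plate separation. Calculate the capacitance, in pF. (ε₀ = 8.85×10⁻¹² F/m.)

C ≈ 319 pF

Side-by-side slabs ⇒ two capacitors in parallel, each spanning the full gap.
C₁ = κ₁ε₀A₁/d = 1.00 × 8.85×10⁻¹² × 3.07×10⁻³ / 1.50×10⁻⁴ = 1.81×10⁻¹⁰ F.
C₂ = κ₂ε₀A₂/d = 2.08 × 8.85×10⁻¹² × 1.12×10⁻³ / 1.50×10⁻⁴ = 1.38×10⁻¹⁰ F.
C = C₁ + C₂ = 3.19×10⁻¹⁰ F.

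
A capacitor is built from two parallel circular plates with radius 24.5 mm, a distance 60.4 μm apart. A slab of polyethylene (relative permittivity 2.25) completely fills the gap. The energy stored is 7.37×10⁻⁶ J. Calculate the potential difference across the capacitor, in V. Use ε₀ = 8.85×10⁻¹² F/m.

A = π(24.5 mm)² = 1.89×10⁻³ m².
C = κε₀A/d = 2.25 × 8.85×10⁻¹² × 1.89×10⁻³ / 6.04×10⁻⁵ = 6.22×10⁻¹⁰ F.
V = √(2U/C) = √(2 × 7.37×10⁻⁶ / 6.22×10⁻¹⁰) = 1.54×10² V.

V ≈ 154 V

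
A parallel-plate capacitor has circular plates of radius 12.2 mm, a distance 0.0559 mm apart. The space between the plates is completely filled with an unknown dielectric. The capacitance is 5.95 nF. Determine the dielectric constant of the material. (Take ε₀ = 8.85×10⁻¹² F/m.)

κ ≈ 80.4

A = π(12.2 mm)² = 4.68×10⁻⁴ m².
κ = Cd/(ε₀A) = 5.95×10⁻⁹ × 5.59×10⁻⁵ / (8.85×10⁻¹² × 4.68×10⁻⁴) = 80.4.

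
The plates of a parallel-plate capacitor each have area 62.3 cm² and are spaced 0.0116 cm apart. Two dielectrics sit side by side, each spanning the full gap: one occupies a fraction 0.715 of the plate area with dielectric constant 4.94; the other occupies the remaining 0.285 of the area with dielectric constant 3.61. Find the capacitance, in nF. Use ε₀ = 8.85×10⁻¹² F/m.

A = 62.3 cm² = 6.23×10⁻³ m².
Side-by-side slabs ⇒ two capacitors in parallel, each spanning the full gap.
C₁ = κ₁ε₀A₁/d = 4.94 × 8.85×10⁻¹² × 4.45×10⁻³ / 1.16×10⁻⁴ = 1.68×10⁻⁹ F.
C₂ = κ₂ε₀A₂/d = 3.61 × 8.85×10⁻¹² × 1.78×10⁻³ / 1.16×10⁻⁴ = 4.89×10⁻¹⁰ F.
C = C₁ + C₂ = 2.17×10⁻⁹ F.

C ≈ 2.17 nF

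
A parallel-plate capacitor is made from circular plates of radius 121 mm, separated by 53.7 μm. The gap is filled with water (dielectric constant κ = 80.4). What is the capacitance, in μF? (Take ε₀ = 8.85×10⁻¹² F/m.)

A = π(121 mm)² = 4.60×10⁻² m².
C = κε₀A/d = 80.4 × 8.85×10⁻¹² × 4.60×10⁻² / 5.37×10⁻⁵ = 6.09×10⁻⁷ F.

0.609 μF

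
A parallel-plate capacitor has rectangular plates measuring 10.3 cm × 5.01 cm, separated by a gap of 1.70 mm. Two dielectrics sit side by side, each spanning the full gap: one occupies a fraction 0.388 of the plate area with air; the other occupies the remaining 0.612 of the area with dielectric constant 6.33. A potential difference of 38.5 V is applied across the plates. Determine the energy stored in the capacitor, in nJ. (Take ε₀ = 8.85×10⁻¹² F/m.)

84.9 nJ

A = 10.3 × 5.01 cm² = 5.16×10⁻³ m².
Side-by-side slabs ⇒ two capacitors in parallel, each spanning the full gap.
C₁ = κ₁ε₀A₁/d = 1.00 × 8.85×10⁻¹² × 2.00×10⁻³ / 1.70×10⁻³ = 1.04×10⁻¹¹ F.
C₂ = κ₂ε₀A₂/d = 6.33 × 8.85×10⁻¹² × 3.16×10⁻³ / 1.70×10⁻³ = 1.04×10⁻¹⁰ F.
C = C₁ + C₂ = 1.14×10⁻¹⁰ F.
U = ½CV² = ½ × 1.14×10⁻¹⁰ × (38.5)² = 8.49×10⁻⁸ J.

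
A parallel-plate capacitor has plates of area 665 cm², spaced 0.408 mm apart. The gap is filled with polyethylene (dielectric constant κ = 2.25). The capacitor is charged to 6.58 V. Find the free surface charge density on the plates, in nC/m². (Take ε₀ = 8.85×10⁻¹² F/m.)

A = 665 cm² = 6.65×10⁻² m².
C = κε₀A/d = 2.25 × 8.85×10⁻¹² × 6.65×10⁻² / 4.08×10⁻⁴ = 3.25×10⁻⁹ F.
σ = Q/A = CV/A = 3.25×10⁻⁹ × 6.58 / 6.65×10⁻² = 3.21×10⁻⁷ C/m².

σ ≈ 321 nC/m²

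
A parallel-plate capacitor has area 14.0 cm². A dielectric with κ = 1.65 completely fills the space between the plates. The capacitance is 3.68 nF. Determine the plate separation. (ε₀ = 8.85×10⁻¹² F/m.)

d ≈ 5.56 μm

A = 14.0 cm² = 1.40×10⁻³ m².
d = κε₀A/C = 1.65 × 8.85×10⁻¹² × 1.40×10⁻³ / 3.68×10⁻⁹ = 5.56×10⁻⁶ m.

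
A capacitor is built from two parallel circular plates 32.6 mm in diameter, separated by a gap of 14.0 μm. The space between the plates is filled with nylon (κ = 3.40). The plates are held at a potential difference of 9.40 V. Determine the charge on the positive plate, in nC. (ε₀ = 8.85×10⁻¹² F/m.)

A = π(32.6/2 mm)² = 8.35×10⁻⁴ m².
C = κε₀A/d = 3.40 × 8.85×10⁻¹² × 8.35×10⁻⁴ / 1.40×10⁻⁵ = 1.79×10⁻⁹ F.
Q = CV = 1.79×10⁻⁹ × 9.40 = 1.69×10⁻⁸ C.

16.9 nC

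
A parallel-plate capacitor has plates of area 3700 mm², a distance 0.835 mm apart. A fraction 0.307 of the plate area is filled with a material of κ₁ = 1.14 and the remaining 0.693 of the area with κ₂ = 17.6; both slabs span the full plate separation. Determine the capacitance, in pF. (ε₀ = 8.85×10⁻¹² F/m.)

492 pF

A = 3700 mm² = 3.70×10⁻³ m².
Side-by-side slabs ⇒ two capacitors in parallel, each spanning the full gap.
C₁ = κ₁ε₀A₁/d = 1.14 × 8.85×10⁻¹² × 1.14×10⁻³ / 8.35×10⁻⁴ = 1.37×10⁻¹¹ F.
C₂ = κ₂ε₀A₂/d = 17.6 × 8.85×10⁻¹² × 2.56×10⁻³ / 8.35×10⁻⁴ = 4.78×10⁻¹⁰ F.
C = C₁ + C₂ = 4.92×10⁻¹⁰ F.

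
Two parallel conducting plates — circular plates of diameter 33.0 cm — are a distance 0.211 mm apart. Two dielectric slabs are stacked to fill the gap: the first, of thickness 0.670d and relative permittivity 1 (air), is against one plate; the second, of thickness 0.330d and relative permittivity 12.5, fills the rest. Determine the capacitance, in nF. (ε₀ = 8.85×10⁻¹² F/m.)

C ≈ 5.15 nF

A = π(33.0/2 cm)² = 8.55×10⁻² m².
Stacked slabs ⇒ two capacitors in series, each with the full plate area.
C₁ = κ₁ε₀A/d₁ = 1.00 × 8.85×10⁻¹² × 8.55×10⁻² / 1.41×10⁻⁴ = 5.35×10⁻⁹ F.
C₂ = κ₂ε₀A/d₂ = 12.5 × 8.85×10⁻¹² × 8.55×10⁻² / 6.96×10⁻⁵ = 1.36×10⁻⁷ F.
C = (1/C₁ + 1/C₂)⁻¹ = 5.15×10⁻⁹ F.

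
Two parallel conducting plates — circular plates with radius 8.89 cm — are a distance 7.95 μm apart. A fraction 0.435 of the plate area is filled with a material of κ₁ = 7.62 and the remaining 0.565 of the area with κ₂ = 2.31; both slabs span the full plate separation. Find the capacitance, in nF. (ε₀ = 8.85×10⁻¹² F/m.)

128 nF

A = π(8.89 cm)² = 2.48×10⁻² m².
Side-by-side slabs ⇒ two capacitors in parallel, each spanning the full gap.
C₁ = κ₁ε₀A₁/d = 7.62 × 8.85×10⁻¹² × 1.08×10⁻² / 7.95×10⁻⁶ = 9.16×10⁻⁸ F.
C₂ = κ₂ε₀A₂/d = 2.31 × 8.85×10⁻¹² × 1.40×10⁻² / 7.95×10⁻⁶ = 3.61×10⁻⁸ F.
C = C₁ + C₂ = 1.28×10⁻⁷ F.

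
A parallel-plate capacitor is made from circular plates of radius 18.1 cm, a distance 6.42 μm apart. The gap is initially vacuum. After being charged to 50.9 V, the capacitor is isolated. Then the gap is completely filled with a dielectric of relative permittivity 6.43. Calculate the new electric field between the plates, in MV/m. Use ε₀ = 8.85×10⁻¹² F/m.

1.23 MV/m

A = π(18.1 cm)² = 0.103 m².
Initially C₁ = ε₀A/d = 8.85×10⁻¹² × 0.103 / 6.42×10⁻⁶ = 1.42×10⁻⁷ F.
E₁ = 7.93×10⁶ V/m.
Isolated ⇒ Q is held fixed. V₂ = Q/C₂ = V₁/6.43; E = V/d, so E₂/E₁ = (V₂/V₁)(d₁/d₂) = 0.156.
E₂ = 0.156 × 7.93×10⁶ = 1.23×10⁶ V/m.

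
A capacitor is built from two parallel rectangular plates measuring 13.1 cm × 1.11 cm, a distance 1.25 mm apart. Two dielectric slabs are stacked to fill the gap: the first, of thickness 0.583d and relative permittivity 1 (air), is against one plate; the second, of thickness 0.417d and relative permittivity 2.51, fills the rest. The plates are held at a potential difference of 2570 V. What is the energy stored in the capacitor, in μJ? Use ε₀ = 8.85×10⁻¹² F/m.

A = 13.1 × 1.11 cm² = 1.45×10⁻³ m².
Stacked slabs ⇒ two capacitors in series, each with the full plate area.
C₁ = κ₁ε₀A/d₁ = 1.00 × 8.85×10⁻¹² × 1.45×10⁻³ / 7.29×10⁻⁴ = 1.77×10⁻¹¹ F.
C₂ = κ₂ε₀A/d₂ = 2.51 × 8.85×10⁻¹² × 1.45×10⁻³ / 5.21×10⁻⁴ = 6.20×10⁻¹¹ F.
C = (1/C₁ + 1/C₂)⁻¹ = 1.37×10⁻¹¹ F.
U = ½CV² = ½ × 1.37×10⁻¹¹ × (2570)² = 4.54×10⁻⁵ J.

45.4 μJ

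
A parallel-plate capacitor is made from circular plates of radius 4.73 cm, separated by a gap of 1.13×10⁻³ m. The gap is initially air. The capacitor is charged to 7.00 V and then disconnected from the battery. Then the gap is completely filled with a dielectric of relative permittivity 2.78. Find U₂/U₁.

0.360

Isolated ⇒ Q is held fixed.
C₂ = 2.78 C₁ and U = Q²/(2C), so U₂/U₁ = C₁/C₂ = 0.360.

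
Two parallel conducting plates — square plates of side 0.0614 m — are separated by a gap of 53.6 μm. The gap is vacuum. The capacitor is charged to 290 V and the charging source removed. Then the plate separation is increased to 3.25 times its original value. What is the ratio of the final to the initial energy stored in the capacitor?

Isolated ⇒ Q is held fixed.
C₂ = 0.308 C₁ and U = Q²/(2C), so U₂/U₁ = C₁/C₂ = 3.25.

U₂/U₁ ≈ 3.25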